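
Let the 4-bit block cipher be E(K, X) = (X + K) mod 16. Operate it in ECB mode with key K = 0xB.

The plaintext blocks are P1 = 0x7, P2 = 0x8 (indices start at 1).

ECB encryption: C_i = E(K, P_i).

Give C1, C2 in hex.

C1 = 0x2, C2 = 0x3

C1: E(K, 0x7) = 0x2.
C2: E(K, 0x8) = 0x3.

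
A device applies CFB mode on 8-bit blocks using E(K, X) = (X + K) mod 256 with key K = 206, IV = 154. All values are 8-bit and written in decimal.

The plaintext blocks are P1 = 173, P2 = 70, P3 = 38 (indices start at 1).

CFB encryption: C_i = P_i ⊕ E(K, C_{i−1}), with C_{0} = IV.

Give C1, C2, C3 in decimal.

C1 = 197, C2 = 213, C3 = 133

C1: E(K, 154) = 104; 173 ⊕ 104 = 197.
C2: E(K, 197) = 147; 70 ⊕ 147 = 213.
C3: E(K, 213) = 163; 38 ⊕ 163 = 133.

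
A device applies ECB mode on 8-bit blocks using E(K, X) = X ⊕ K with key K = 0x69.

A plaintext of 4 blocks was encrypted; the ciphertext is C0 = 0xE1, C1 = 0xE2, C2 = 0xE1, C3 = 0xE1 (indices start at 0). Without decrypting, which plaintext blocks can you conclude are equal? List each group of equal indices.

ECB encrypts each block independently with the same key, so equal ciphertext blocks imply equal plaintext blocks.
C0 = C2 = C3 = 0xE1, so P0 = P2 = P3.

P0 = P2 = P3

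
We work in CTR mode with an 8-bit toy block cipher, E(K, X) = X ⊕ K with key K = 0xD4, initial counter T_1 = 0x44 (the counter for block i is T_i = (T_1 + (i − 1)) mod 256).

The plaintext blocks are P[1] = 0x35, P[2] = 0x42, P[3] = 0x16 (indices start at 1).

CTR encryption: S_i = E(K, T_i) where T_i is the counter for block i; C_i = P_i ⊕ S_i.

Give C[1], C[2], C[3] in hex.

C[1] = 0xA5, C[2] = 0xD3, C[3] = 0x84

C[1]: T = 0x44, S = E(K, T) = 0x90; 0x35 ⊕ 0x90 = 0xA5.
C[2]: T = 0x45, S = E(K, T) = 0x91; 0x42 ⊕ 0x91 = 0xD3.
C[3]: T = 0x46, S = E(K, T) = 0x92; 0x16 ⊕ 0x92 = 0x84.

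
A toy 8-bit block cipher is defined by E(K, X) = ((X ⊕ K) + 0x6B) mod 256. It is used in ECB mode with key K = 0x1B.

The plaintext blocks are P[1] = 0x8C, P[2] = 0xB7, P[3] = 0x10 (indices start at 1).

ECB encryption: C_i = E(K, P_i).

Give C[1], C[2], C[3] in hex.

C[1]: E(K, 0x8C) = 0x02.
C[2]: E(K, 0xB7) = 0x17.
C[3]: E(K, 0x10) = 0x76.

C[1] = 0x02, C[2] = 0x17, C[3] = 0x76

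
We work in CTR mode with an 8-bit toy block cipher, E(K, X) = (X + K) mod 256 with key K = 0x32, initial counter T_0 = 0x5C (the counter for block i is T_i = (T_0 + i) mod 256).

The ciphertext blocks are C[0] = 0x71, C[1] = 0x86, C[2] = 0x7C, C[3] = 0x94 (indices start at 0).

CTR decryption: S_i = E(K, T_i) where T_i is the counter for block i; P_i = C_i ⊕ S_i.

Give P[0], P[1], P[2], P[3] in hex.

P[0] = 0xFF, P[1] = 0x09, P[2] = 0xEC, P[3] = 0x05

P[0]: T = 0x5C, S = E(K, T) = 0x8E; 0x71 ⊕ 0x8E = 0xFF.
P[1]: T = 0x5D, S = E(K, T) = 0x8F; 0x86 ⊕ 0x8F = 0x09.
P[2]: T = 0x5E, S = E(K, T) = 0x90; 0x7C ⊕ 0x90 = 0xEC.
P[3]: T = 0x5F, S = E(K, T) = 0x91; 0x94 ⊕ 0x91 = 0x05.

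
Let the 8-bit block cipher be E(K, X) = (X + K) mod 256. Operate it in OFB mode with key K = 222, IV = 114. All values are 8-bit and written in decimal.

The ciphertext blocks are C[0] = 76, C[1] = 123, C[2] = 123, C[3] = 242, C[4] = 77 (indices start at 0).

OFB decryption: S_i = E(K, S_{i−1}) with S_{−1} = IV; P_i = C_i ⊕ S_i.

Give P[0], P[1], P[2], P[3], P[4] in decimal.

P[0]: S = E(K, 114) = 80; 76 ⊕ 80 = 28.
P[1]: S = E(K, 80) = 46; 123 ⊕ 46 = 85.
P[2]: S = E(K, 46) = 12; 123 ⊕ 12 = 119.
P[3]: S = E(K, 12) = 234; 242 ⊕ 234 = 24.
P[4]: S = E(K, 234) = 200; 77 ⊕ 200 = 133.

P[0] = 28, P[1] = 85, P[2] = 119, P[3] = 24, P[4] = 133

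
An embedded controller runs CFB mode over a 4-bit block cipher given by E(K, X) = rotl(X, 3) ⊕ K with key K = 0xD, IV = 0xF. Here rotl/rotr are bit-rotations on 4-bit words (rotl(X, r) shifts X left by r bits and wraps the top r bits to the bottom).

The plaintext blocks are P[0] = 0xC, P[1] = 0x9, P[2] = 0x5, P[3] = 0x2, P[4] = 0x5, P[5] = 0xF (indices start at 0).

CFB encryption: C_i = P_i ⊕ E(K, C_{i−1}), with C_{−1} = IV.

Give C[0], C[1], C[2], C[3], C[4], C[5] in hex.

C[0] = 0xE, C[1] = 0x3, C[2] = 0x1, C[3] = 0x7, C[4] = 0x3, C[5] = 0xB

C[0]: E(K, 0xF) = 0x2; 0xC ⊕ 0x2 = 0xE.
C[1]: E(K, 0xE) = 0xA; 0x9 ⊕ 0xA = 0x3.
C[2]: E(K, 0x3) = 0x4; 0x5 ⊕ 0x4 = 0x1.
C[3]: E(K, 0x1) = 0x5; 0x2 ⊕ 0x5 = 0x7.
C[4]: E(K, 0x7) = 0x6; 0x5 ⊕ 0x6 = 0x3.
C[5]: E(K, 0x3) = 0x4; 0xF ⊕ 0x4 = 0xB.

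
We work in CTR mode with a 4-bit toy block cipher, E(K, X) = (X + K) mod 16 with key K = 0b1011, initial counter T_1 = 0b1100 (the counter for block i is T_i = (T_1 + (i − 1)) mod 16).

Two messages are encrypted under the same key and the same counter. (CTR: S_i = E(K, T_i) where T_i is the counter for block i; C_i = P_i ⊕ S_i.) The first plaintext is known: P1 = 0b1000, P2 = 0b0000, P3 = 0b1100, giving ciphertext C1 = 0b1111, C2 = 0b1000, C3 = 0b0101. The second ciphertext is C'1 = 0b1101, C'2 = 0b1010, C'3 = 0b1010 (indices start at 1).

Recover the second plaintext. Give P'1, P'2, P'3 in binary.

P'1 = 0b1010, P'2 = 0b0010, P'3 = 0b0011

In CTR with a reused counter, both messages share the same keystream S_i, so C_i ⊕ C'_i = P_i ⊕ P'_i and thus P'_i = P_i ⊕ C_i ⊕ C'_i.
P'1: 0b1000 ⊕ 0b1111 ⊕ 0b1101 = 0b1010.
P'2: 0b0000 ⊕ 0b1000 ⊕ 0b1010 = 0b0010.
P'3: 0b1100 ⊕ 0b0101 ⊕ 0b1010 = 0b0011.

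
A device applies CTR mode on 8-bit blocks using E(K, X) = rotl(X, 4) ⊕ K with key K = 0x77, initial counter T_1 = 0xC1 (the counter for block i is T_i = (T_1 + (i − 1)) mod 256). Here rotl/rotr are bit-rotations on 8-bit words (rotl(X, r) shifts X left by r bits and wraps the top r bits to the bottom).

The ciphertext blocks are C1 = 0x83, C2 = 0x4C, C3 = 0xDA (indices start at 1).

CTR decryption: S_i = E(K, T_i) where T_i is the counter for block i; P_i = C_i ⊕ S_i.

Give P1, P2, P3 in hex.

P1: T = 0xC1, S = E(K, T) = 0x6B; 0x83 ⊕ 0x6B = 0xE8.
P2: T = 0xC2, S = E(K, T) = 0x5B; 0x4C ⊕ 0x5B = 0x17.
P3: T = 0xC3, S = E(K, T) = 0x4B; 0xDA ⊕ 0x4B = 0x91.

P1 = 0xE8, P2 = 0x17, P3 = 0x91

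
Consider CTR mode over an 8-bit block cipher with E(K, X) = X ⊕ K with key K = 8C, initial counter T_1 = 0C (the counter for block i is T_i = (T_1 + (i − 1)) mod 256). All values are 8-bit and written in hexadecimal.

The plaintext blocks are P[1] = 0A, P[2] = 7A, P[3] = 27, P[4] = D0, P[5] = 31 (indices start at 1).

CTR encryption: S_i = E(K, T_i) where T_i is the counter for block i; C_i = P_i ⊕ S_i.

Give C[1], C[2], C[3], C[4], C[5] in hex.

C[1] = 8A, C[2] = FB, C[3] = A5, C[4] = 53, C[5] = AD

C[1]: T = 0C, S = E(K, T) = 80; 0A ⊕ 80 = 8A.
C[2]: T = 0D, S = E(K, T) = 81; 7A ⊕ 81 = FB.
C[3]: T = 0E, S = E(K, T) = 82; 27 ⊕ 82 = A5.
C[4]: T = 0F, S = E(K, T) = 83; D0 ⊕ 83 = 53.
C[5]: T = 10, S = E(K, T) = 9C; 31 ⊕ 9C = AD.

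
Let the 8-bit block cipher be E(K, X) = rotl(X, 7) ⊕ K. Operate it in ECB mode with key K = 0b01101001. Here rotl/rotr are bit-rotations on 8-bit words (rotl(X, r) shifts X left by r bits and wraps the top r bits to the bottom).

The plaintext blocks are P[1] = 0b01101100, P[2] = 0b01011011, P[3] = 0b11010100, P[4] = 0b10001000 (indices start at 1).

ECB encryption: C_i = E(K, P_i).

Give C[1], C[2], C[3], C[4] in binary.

C[1] = 0b01011111, C[2] = 0b11000100, C[3] = 0b00000011, C[4] = 0b00101101

C[1]: E(K, 0b01101100) = 0b01011111.
C[2]: E(K, 0b01011011) = 0b11000100.
C[3]: E(K, 0b11010100) = 0b00000011.
C[4]: E(K, 0b10001000) = 0b00101101.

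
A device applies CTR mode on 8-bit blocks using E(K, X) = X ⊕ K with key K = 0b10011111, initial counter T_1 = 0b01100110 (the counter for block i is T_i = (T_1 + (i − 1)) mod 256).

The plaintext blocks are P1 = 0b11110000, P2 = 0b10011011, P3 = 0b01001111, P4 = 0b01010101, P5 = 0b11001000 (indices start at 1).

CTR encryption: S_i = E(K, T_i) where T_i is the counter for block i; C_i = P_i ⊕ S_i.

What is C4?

C1: T = 0b01100110, S = E(K, T) = 0b11111001; 0b11110000 ⊕ 0b11111001 = 0b00001001.
C2: T = 0b01100111, S = E(K, T) = 0b11111000; 0b10011011 ⊕ 0b11111000 = 0b01100011.
C3: T = 0b01101000, S = E(K, T) = 0b11110111; 0b01001111 ⊕ 0b11110111 = 0b10111000.
C4: T = 0b01101001, S = E(K, T) = 0b11110110; 0b01010101 ⊕ 0b11110110 = 0b10100011.

C4 = 0b10100011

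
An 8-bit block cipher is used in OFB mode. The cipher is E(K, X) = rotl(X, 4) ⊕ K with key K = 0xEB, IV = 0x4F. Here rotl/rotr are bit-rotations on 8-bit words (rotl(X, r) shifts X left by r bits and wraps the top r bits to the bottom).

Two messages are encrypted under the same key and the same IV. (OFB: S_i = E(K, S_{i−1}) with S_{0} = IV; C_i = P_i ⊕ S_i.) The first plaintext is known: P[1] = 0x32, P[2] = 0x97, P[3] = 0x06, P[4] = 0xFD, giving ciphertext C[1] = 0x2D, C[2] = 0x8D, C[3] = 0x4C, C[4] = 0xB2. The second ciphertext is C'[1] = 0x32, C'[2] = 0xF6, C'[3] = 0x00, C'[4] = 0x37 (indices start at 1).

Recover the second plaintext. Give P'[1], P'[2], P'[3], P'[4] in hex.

In OFB with a reused IV, both messages share the same keystream S_i, so C_i ⊕ C'_i = P_i ⊕ P'_i and thus P'_i = P_i ⊕ C_i ⊕ C'_i.
P'[1]: 0x32 ⊕ 0x2D ⊕ 0x32 = 0x2D.
P'[2]: 0x97 ⊕ 0x8D ⊕ 0xF6 = 0xEC.
P'[3]: 0x06 ⊕ 0x4C ⊕ 0x00 = 0x4A.
P'[4]: 0xFD ⊕ 0xB2 ⊕ 0x37 = 0x78.

P'[1] = 0x2D, P'[2] = 0xEC, P'[3] = 0x4A, P'[4] = 0x78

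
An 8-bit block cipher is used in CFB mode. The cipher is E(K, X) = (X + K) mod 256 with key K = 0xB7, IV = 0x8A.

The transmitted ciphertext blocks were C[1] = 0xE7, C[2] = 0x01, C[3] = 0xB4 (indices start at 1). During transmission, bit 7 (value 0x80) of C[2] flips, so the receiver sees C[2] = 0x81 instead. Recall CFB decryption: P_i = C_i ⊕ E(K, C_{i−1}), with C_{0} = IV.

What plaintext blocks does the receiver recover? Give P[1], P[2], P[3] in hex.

Only C[2] changed, to 0x81. In CFB, a change in C_i flips the same bit in P_i and garbles P_{i+1}. Decrypting the received ciphertext:
P[1]: E(K, 0x8A) = 0x41; 0xE7 ⊕ 0x41 = 0xA6.
P[2]: E(K, 0xE7) = 0x9E; 0x81 ⊕ 0x9E = 0x1F.
P[3]: E(K, 0x81) = 0x38; 0xB4 ⊕ 0x38 = 0x8C.
Blocks that differ from the original plaintext: P[2], P[3].

P[1] = 0xA6, P[2] = 0x1F, P[3] = 0x8C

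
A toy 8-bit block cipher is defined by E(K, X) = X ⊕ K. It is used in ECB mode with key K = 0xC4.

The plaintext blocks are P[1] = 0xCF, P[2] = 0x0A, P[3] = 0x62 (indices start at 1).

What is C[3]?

C[3] = 0xA6

ECB encryption: C_i = E(K, P_i).
C[3]: E(K, 0x62) = 0xA6.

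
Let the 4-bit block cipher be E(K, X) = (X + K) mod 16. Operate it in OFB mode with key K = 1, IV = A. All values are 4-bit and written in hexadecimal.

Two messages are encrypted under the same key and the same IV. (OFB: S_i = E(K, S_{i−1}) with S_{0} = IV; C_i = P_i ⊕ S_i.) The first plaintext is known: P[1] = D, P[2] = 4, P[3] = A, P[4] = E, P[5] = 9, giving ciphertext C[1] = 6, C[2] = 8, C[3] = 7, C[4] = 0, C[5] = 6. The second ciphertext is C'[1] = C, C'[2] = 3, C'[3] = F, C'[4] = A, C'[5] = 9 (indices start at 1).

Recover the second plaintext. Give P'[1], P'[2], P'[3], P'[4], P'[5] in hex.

In OFB with a reused IV, both messages share the same keystream S_i, so C_i ⊕ C'_i = P_i ⊕ P'_i and thus P'_i = P_i ⊕ C_i ⊕ C'_i.
P'[1]: D ⊕ 6 ⊕ C = 7.
P'[2]: 4 ⊕ 8 ⊕ 3 = F.
P'[3]: A ⊕ 7 ⊕ F = 2.
P'[4]: E ⊕ 0 ⊕ A = 4.
P'[5]: 9 ⊕ 6 ⊕ 9 = 6.

P'[1] = 7, P'[2] = F, P'[3] = 2, P'[4] = 4, P'[5] = 6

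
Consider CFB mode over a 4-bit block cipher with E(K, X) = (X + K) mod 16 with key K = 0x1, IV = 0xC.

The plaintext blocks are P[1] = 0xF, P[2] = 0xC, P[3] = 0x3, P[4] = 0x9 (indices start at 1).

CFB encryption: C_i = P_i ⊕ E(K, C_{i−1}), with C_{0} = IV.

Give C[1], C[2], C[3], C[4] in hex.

C[1] = 0x2, C[2] = 0xF, C[3] = 0x3, C[4] = 0xD

C[1]: E(K, 0xC) = 0xD; 0xF ⊕ 0xD = 0x2.
C[2]: E(K, 0x2) = 0x3; 0xC ⊕ 0x3 = 0xF.
C[3]: E(K, 0xF) = 0x0; 0x3 ⊕ 0x0 = 0x3.
C[4]: E(K, 0x3) = 0x4; 0x9 ⊕ 0x4 = 0xD.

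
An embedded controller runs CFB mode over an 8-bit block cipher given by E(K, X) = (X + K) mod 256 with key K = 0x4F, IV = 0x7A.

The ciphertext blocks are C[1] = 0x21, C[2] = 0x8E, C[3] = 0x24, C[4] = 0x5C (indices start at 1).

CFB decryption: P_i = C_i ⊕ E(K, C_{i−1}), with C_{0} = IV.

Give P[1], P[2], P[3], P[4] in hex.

P[1]: E(K, 0x7A) = 0xC9; 0x21 ⊕ 0xC9 = 0xE8.
P[2]: E(K, 0x21) = 0x70; 0x8E ⊕ 0x70 = 0xFE.
P[3]: E(K, 0x8E) = 0xDD; 0x24 ⊕ 0xDD = 0xF9.
P[4]: E(K, 0x24) = 0x73; 0x5C ⊕ 0x73 = 0x2F.

P[1] = 0xE8, P[2] = 0xFE, P[3] = 0xF9, P[4] = 0x2F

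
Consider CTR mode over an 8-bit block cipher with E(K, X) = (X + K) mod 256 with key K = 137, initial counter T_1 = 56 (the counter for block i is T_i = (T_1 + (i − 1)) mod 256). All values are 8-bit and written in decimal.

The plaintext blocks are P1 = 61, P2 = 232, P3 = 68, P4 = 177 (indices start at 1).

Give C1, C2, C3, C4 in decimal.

CTR encryption: S_i = E(K, T_i) where T_i is the counter for block i; C_i = P_i ⊕ S_i.
C1: T = 56, S = E(K, T) = 193; 61 ⊕ 193 = 252.
C2: T = 57, S = E(K, T) = 194; 232 ⊕ 194 = 42.
C3: T = 58, S = E(K, T) = 195; 68 ⊕ 195 = 135.
C4: T = 59, S = E(K, T) = 196; 177 ⊕ 196 = 117.

C1 = 252, C2 = 42, C3 = 135, C4 = 117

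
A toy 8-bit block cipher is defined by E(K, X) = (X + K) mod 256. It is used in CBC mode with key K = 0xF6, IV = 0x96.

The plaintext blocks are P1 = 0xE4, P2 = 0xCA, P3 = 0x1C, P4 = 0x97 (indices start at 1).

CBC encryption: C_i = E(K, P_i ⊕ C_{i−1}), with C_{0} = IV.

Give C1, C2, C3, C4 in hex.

C1: P1 ⊕ 0x96 = 0x72; E(K, 0x72) = 0x68.
C2: P2 ⊕ 0x68 = 0xA2; E(K, 0xA2) = 0x98.
C3: P3 ⊕ 0x98 = 0x84; E(K, 0x84) = 0x7A.
C4: P4 ⊕ 0x7A = 0xED; E(K, 0xED) = 0xE3.

C1 = 0x68, C2 = 0x98, C3 = 0x7A, C4 = 0xE3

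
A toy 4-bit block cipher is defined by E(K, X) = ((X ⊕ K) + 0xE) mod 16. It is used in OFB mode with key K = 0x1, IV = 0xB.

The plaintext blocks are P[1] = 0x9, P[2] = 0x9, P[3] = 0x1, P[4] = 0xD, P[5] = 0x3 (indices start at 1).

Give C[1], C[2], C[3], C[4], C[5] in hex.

OFB encryption: S_i = E(K, S_{i−1}) with S_{0} = IV; C_i = P_i ⊕ S_i.
C[1]: S = E(K, 0xB) = 0x8; 0x9 ⊕ 0x8 = 0x1.
C[2]: S = E(K, 0x8) = 0x7; 0x9 ⊕ 0x7 = 0xE.
C[3]: S = E(K, 0x7) = 0x4; 0x1 ⊕ 0x4 = 0x5.
C[4]: S = E(K, 0x4) = 0x3; 0xD ⊕ 0x3 = 0xE.
C[5]: S = E(K, 0x3) = 0x0; 0x3 ⊕ 0x0 = 0x3.

C[1] = 0x1, C[2] = 0xE, C[3] = 0x5, C[4] = 0xE, C[5] = 0x3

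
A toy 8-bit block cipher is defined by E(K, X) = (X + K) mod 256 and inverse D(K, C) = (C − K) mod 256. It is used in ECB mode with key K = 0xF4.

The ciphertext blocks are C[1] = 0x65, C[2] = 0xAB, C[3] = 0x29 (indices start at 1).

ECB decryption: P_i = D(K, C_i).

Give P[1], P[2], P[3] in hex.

P[1] = 0x71, P[2] = 0xB7, P[3] = 0x35

P[1]: D(K, 0x65) = 0x71.
P[2]: D(K, 0xAB) = 0xB7.
P[3]: D(K, 0x29) = 0x35.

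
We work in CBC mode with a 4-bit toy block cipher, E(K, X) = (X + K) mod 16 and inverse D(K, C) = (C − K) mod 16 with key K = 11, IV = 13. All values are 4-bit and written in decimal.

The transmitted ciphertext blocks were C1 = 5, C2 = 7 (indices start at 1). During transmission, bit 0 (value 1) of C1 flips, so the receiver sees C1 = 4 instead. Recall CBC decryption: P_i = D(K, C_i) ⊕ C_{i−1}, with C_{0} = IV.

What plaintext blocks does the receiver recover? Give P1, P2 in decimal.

Only C1 changed, to 4. In CBC, a change in C_i garbles P_i and flips the same bit in P_{i+1}. Decrypting the received ciphertext:
P1: D(K, 4) = 9; 9 ⊕ 13 = 4.
P2: D(K, 7) = 12; 12 ⊕ 4 = 8.
Blocks that differ from the original plaintext: P1, P2.

P1 = 4, P2 = 8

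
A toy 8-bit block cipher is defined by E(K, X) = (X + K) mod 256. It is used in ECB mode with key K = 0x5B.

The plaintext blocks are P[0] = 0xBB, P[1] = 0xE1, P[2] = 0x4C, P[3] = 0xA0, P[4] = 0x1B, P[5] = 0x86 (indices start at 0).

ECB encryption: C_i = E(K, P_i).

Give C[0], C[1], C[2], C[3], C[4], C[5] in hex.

C[0] = 0x16, C[1] = 0x3C, C[2] = 0xA7, C[3] = 0xFB, C[4] = 0x76, C[5] = 0xE1

C[0]: E(K, 0xBB) = 0x16.
C[1]: E(K, 0xE1) = 0x3C.
C[2]: E(K, 0x4C) = 0xA7.
C[3]: E(K, 0xA0) = 0xFB.
C[4]: E(K, 0x1B) = 0x76.
C[5]: E(K, 0x86) = 0xE1.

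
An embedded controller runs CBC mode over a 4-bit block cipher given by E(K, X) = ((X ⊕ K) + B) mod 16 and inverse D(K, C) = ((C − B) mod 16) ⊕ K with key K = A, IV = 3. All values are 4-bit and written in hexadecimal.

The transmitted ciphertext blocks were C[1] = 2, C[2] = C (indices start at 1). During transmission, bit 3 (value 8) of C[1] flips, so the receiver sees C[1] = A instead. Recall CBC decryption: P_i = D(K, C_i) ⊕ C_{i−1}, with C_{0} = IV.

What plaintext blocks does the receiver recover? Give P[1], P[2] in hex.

P[1] = 6, P[2] = 1

Only C[1] changed, to A. In CBC, a change in C_i garbles P_i and flips the same bit in P_{i+1}. Decrypting the received ciphertext:
P[1]: D(K, A) = 5; 5 ⊕ 3 = 6.
P[2]: D(K, C) = B; B ⊕ A = 1.
Blocks that differ from the original plaintext: P[1], P[2].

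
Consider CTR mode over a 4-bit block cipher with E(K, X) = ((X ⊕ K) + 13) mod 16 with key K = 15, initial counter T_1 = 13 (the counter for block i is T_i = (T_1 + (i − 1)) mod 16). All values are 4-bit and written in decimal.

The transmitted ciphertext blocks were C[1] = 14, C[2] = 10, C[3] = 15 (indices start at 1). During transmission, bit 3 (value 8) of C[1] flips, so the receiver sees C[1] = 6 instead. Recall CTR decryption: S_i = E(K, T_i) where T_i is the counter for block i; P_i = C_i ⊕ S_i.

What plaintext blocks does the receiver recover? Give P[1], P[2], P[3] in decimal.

Only C[1] changed, to 6. In CTR, a change in C_i flips the same bit in P_i only; the keystream is unaffected. Decrypting the received ciphertext:
P[1]: T = 13, S = E(K, T) = 15; 6 ⊕ 15 = 9.
P[2]: T = 14, S = E(K, T) = 14; 10 ⊕ 14 = 4.
P[3]: T = 15, S = E(K, T) = 13; 15 ⊕ 13 = 2.
Blocks that differ from the original plaintext: P[1].

P[1] = 9, P[2] = 4, P[3] = 2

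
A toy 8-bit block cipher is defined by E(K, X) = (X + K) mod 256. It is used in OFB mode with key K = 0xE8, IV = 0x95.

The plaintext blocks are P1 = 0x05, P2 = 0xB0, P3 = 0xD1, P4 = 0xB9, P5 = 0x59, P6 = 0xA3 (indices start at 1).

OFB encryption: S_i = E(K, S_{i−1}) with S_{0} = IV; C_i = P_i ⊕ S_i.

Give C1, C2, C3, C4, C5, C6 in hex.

C1 = 0x78, C2 = 0xD5, C3 = 0x9C, C4 = 0x8C, C5 = 0x44, C6 = 0xA6

C1: S = E(K, 0x95) = 0x7D; 0x05 ⊕ 0x7D = 0x78.
C2: S = E(K, 0x7D) = 0x65; 0xB0 ⊕ 0x65 = 0xD5.
C3: S = E(K, 0x65) = 0x4D; 0xD1 ⊕ 0x4D = 0x9C.
C4: S = E(K, 0x4D) = 0x35; 0xB9 ⊕ 0x35 = 0x8C.
C5: S = E(K, 0x35) = 0x1D; 0x59 ⊕ 0x1D = 0x44.
C6: S = E(K, 0x1D) = 0x05; 0xA3 ⊕ 0x05 = 0xA6.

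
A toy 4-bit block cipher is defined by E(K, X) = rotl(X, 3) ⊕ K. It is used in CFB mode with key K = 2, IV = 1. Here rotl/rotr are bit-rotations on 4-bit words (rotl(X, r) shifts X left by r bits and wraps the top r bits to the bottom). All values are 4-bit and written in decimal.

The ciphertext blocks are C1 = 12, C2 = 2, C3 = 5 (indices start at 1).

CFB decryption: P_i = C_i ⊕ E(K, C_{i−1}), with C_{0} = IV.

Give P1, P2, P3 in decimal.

P1: E(K, 1) = 10; 12 ⊕ 10 = 6.
P2: E(K, 12) = 4; 2 ⊕ 4 = 6.
P3: E(K, 2) = 3; 5 ⊕ 3 = 6.

P1 = 6, P2 = 6, P3 = 6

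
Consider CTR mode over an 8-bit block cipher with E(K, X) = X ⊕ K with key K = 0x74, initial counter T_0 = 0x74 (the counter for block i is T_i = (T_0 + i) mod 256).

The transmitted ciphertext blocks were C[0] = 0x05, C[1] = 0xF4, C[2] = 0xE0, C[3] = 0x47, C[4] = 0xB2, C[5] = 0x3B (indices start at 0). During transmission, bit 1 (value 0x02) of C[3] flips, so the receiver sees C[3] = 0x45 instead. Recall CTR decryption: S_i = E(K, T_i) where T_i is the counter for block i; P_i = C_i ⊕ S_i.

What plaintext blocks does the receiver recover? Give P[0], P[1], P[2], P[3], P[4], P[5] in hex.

Only C[3] changed, to 0x45. In CTR, a change in C_i flips the same bit in P_i only; the keystream is unaffected. Decrypting the received ciphertext:
P[0]: T = 0x74, S = E(K, T) = 0x00; 0x05 ⊕ 0x00 = 0x05.
P[1]: T = 0x75, S = E(K, T) = 0x01; 0xF4 ⊕ 0x01 = 0xF5.
P[2]: T = 0x76, S = E(K, T) = 0x02; 0xE0 ⊕ 0x02 = 0xE2.
P[3]: T = 0x77, S = E(K, T) = 0x03; 0x45 ⊕ 0x03 = 0x46.
P[4]: T = 0x78, S = E(K, T) = 0x0C; 0xB2 ⊕ 0x0C = 0xBE.
P[5]: T = 0x79, S = E(K, T) = 0x0D; 0x3B ⊕ 0x0D = 0x36.
Blocks that differ from the original plaintext: P[3].

P[0] = 0x05, P[1] = 0xF5, P[2] = 0xE2, P[3] = 0x46, P[4] = 0xBE, P[5] = 0x36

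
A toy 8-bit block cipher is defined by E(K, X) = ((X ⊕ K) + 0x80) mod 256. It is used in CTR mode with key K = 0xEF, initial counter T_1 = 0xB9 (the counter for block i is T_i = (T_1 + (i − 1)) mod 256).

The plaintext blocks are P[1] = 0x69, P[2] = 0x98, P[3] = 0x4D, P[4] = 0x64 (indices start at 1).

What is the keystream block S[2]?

0xD5

CTR encryption: S_i = E(K, T_i) where T_i is the counter for block i; C_i = P_i ⊕ S_i.
C[1]: T = 0xB9, S = E(K, T) = 0xD6; 0x69 ⊕ 0xD6 = 0xBF.
C[2]: T = 0xBA, S = E(K, T) = 0xD5; 0x98 ⊕ 0xD5 = 0x4D.
So S[2] = 0xD5.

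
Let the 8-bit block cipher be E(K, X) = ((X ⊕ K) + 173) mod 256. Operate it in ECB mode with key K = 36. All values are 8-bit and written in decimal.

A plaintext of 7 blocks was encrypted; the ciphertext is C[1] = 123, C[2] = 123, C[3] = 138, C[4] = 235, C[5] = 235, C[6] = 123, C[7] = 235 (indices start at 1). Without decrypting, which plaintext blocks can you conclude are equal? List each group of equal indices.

P[1] = P[2] = P[6]; P[4] = P[5] = P[7]

ECB encrypts each block independently with the same key, so equal ciphertext blocks imply equal plaintext blocks.
C[1] = C[2] = C[6] = 123, so P[1] = P[2] = P[6].
C[4] = C[5] = C[7] = 235, so P[4] = P[5] = P[7].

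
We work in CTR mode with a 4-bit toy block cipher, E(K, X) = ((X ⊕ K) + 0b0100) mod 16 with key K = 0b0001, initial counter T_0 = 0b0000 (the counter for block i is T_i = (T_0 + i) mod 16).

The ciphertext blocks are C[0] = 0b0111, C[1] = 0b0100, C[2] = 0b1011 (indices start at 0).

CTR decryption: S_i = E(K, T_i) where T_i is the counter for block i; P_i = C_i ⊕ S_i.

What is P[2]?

P[2]: T = 0b0010, S = E(K, T) = 0b0111; 0b1011 ⊕ 0b0111 = 0b1100.

P[2] = 0b1100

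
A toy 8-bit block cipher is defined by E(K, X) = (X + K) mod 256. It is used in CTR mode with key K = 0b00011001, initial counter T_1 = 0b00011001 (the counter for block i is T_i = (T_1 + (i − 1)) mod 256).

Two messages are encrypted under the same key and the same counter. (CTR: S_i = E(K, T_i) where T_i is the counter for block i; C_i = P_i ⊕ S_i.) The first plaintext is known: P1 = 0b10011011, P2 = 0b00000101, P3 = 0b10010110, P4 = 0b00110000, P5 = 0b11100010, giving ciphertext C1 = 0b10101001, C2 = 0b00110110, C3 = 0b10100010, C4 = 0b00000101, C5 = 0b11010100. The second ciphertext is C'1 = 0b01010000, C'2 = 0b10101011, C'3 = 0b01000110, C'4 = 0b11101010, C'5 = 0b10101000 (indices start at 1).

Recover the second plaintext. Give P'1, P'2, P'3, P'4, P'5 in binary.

In CTR with a reused counter, both messages share the same keystream S_i, so C_i ⊕ C'_i = P_i ⊕ P'_i and thus P'_i = P_i ⊕ C_i ⊕ C'_i.
P'1: 0b10011011 ⊕ 0b10101001 ⊕ 0b01010000 = 0b01100010.
P'2: 0b00000101 ⊕ 0b00110110 ⊕ 0b10101011 = 0b10011000.
P'3: 0b10010110 ⊕ 0b10100010 ⊕ 0b01000110 = 0b01110010.
P'4: 0b00110000 ⊕ 0b00000101 ⊕ 0b11101010 = 0b11011111.
P'5: 0b11100010 ⊕ 0b11010100 ⊕ 0b10101000 = 0b10011110.

P'1 = 0b01100010, P'2 = 0b10011000, P'3 = 0b01110010, P'4 = 0b11011111, P'5 = 0b10011110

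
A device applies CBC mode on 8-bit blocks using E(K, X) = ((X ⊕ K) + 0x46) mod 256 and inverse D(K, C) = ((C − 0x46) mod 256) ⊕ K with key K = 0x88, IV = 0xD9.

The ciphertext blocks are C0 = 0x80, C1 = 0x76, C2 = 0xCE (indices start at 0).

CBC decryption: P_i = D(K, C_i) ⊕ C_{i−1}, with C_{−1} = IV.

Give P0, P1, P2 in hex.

P0 = 0x6B, P1 = 0x38, P2 = 0x76

P0: D(K, 0x80) = 0xB2; 0xB2 ⊕ 0xD9 = 0x6B.
P1: D(K, 0x76) = 0xB8; 0xB8 ⊕ 0x80 = 0x38.
P2: D(K, 0xCE) = 0x00; 0x00 ⊕ 0x76 = 0x76.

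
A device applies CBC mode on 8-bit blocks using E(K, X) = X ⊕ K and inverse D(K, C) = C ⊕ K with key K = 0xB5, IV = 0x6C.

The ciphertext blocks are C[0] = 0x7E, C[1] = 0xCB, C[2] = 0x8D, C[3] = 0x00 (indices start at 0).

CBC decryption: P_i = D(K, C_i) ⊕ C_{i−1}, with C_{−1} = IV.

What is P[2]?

P[2]: D(K, 0x8D) = 0x38; 0x38 ⊕ 0xCB = 0xF3.

P[2] = 0xF3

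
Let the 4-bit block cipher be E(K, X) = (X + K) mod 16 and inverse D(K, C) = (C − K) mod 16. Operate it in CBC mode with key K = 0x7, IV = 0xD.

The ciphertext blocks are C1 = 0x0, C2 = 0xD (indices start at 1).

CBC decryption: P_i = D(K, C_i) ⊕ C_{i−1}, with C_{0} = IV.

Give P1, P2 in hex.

P1 = 0x4, P2 = 0x6

P1: D(K, 0x0) = 0x9; 0x9 ⊕ 0xD = 0x4.
P2: D(K, 0xD) = 0x6; 0x6 ⊕ 0x0 = 0x6.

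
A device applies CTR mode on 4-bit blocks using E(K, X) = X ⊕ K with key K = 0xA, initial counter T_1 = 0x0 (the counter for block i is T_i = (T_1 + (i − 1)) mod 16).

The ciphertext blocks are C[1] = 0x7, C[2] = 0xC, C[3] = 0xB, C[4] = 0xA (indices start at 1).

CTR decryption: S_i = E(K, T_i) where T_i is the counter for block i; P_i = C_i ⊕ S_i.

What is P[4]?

P[4]: T = 0x3, S = E(K, T) = 0x9; 0xA ⊕ 0x9 = 0x3.

P[4] = 0x3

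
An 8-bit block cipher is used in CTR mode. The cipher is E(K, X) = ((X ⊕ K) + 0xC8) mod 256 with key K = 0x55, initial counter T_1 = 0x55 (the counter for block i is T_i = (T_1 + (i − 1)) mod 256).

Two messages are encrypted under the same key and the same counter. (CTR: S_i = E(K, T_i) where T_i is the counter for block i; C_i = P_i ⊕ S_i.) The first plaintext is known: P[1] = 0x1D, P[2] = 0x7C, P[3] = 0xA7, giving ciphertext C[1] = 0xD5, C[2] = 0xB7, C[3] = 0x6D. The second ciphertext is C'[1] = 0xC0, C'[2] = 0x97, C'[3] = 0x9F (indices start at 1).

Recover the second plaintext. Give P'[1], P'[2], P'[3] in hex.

P'[1] = 0x08, P'[2] = 0x5C, P'[3] = 0x55

In CTR with a reused counter, both messages share the same keystream S_i, so C_i ⊕ C'_i = P_i ⊕ P'_i and thus P'_i = P_i ⊕ C_i ⊕ C'_i.
P'[1]: 0x1D ⊕ 0xD5 ⊕ 0xC0 = 0x08.
P'[2]: 0x7C ⊕ 0xB7 ⊕ 0x97 = 0x5C.
P'[3]: 0xA7 ⊕ 0x6D ⊕ 0x9F = 0x55.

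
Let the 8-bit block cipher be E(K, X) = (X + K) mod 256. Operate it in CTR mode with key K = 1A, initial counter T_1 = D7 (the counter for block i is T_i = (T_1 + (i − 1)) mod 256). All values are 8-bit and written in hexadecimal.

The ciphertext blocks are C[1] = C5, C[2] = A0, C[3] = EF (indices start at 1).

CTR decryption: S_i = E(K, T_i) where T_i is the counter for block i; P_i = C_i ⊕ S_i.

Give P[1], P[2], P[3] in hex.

P[1] = 34, P[2] = 52, P[3] = 1C

P[1]: T = D7, S = E(K, T) = F1; C5 ⊕ F1 = 34.
P[2]: T = D8, S = E(K, T) = F2; A0 ⊕ F2 = 52.
P[3]: T = D9, S = E(K, T) = F3; EF ⊕ F3 = 1C.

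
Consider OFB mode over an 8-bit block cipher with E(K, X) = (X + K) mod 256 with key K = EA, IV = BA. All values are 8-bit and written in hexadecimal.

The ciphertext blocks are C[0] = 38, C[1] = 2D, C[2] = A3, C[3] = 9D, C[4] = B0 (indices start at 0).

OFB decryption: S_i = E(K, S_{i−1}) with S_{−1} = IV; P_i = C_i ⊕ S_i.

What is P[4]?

P[0]: S = E(K, BA) = A4; 38 ⊕ A4 = 9C.
P[1]: S = E(K, A4) = 8E; 2D ⊕ 8E = A3.
P[2]: S = E(K, 8E) = 78; A3 ⊕ 78 = DB.
P[3]: S = E(K, 78) = 62; 9D ⊕ 62 = FF.
P[4]: S = E(K, 62) = 4C; B0 ⊕ 4C = FC.

P[4] = FC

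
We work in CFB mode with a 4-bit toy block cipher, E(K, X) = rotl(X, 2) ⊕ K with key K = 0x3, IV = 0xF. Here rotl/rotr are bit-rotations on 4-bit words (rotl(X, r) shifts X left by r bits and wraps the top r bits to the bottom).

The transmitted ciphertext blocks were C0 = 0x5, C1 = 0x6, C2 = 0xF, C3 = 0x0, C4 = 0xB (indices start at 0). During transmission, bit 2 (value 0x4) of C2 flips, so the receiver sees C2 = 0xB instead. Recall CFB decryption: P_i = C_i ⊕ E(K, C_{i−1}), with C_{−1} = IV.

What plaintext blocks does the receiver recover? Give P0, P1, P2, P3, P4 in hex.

P0 = 0x9, P1 = 0x0, P2 = 0x1, P3 = 0xD, P4 = 0x8

Only C2 changed, to 0xB. In CFB, a change in C_i flips the same bit in P_i and garbles P_{i+1}. Decrypting the received ciphertext:
P0: E(K, 0xF) = 0xC; 0x5 ⊕ 0xC = 0x9.
P1: E(K, 0x5) = 0x6; 0x6 ⊕ 0x6 = 0x0.
P2: E(K, 0x6) = 0xA; 0xB ⊕ 0xA = 0x1.
P3: E(K, 0xB) = 0xD; 0x0 ⊕ 0xD = 0xD.
P4: E(K, 0x0) = 0x3; 0xB ⊕ 0x3 = 0x8.
Blocks that differ from the original plaintext: P2, P3.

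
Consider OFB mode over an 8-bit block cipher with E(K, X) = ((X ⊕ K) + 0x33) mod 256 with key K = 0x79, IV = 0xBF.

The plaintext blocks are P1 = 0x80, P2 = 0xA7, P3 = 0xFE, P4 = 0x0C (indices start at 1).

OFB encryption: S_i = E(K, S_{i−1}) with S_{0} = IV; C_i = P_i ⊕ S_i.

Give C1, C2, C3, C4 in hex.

C1 = 0x79, C2 = 0x14, C3 = 0x03, C4 = 0xBB

C1: S = E(K, 0xBF) = 0xF9; 0x80 ⊕ 0xF9 = 0x79.
C2: S = E(K, 0xF9) = 0xB3; 0xA7 ⊕ 0xB3 = 0x14.
C3: S = E(K, 0xB3) = 0xFD; 0xFE ⊕ 0xFD = 0x03.
C4: S = E(K, 0xFD) = 0xB7; 0x0C ⊕ 0xB7 = 0xBB.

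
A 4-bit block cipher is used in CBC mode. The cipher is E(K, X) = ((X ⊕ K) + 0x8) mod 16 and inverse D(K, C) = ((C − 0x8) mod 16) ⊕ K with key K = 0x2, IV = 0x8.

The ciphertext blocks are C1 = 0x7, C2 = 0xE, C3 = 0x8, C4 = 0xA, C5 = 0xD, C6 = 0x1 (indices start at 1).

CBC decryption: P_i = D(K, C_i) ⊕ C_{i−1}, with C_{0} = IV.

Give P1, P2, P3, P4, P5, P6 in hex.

P1 = 0x5, P2 = 0x3, P3 = 0xC, P4 = 0x8, P5 = 0xD, P6 = 0x6

P1: D(K, 0x7) = 0xD; 0xD ⊕ 0x8 = 0x5.
P2: D(K, 0xE) = 0x4; 0x4 ⊕ 0x7 = 0x3.
P3: D(K, 0x8) = 0x2; 0x2 ⊕ 0xE = 0xC.
P4: D(K, 0xA) = 0x0; 0x0 ⊕ 0x8 = 0x8.
P5: D(K, 0xD) = 0x7; 0x7 ⊕ 0xA = 0xD.
P6: D(K, 0x1) = 0xB; 0xB ⊕ 0xD = 0x6.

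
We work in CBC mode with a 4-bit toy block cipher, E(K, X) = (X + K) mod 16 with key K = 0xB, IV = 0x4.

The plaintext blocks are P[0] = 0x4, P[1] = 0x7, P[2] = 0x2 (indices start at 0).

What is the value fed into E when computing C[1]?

0xC

CBC encryption: C_i = E(K, P_i ⊕ C_{i−1}), with C_{−1} = IV.
C[0]: P[0] ⊕ 0x4 = 0x0; E(K, 0x0) = 0xB.
C[1]: P[1] ⊕ 0xB = 0xC; E(K, 0xC) = 0x7.
So the input to E for block [1] is 0xC.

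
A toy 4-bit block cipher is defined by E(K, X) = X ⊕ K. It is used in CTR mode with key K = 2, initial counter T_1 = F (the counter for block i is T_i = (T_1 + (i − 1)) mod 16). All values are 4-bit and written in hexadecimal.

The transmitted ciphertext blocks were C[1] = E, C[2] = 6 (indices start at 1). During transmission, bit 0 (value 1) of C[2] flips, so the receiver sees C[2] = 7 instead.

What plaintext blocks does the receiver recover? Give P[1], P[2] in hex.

CTR decryption: S_i = E(K, T_i) where T_i is the counter for block i; P_i = C_i ⊕ S_i.
Only C[2] changed, to 7. In CTR, a change in C_i flips the same bit in P_i only; the keystream is unaffected. Decrypting the received ciphertext:
P[1]: T = F, S = E(K, T) = D; E ⊕ D = 3.
P[2]: T = 0, S = E(K, T) = 2; 7 ⊕ 2 = 5.
Blocks that differ from the original plaintext: P[2].

P[1] = 3, P[2] = 5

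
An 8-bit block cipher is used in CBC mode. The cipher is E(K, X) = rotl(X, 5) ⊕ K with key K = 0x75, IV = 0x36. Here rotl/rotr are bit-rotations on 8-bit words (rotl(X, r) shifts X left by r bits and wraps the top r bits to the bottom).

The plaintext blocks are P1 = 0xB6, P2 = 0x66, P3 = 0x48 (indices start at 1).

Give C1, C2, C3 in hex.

C1 = 0x65, C2 = 0x15, C3 = 0xDE

CBC encryption: C_i = E(K, P_i ⊕ C_{i−1}), with C_{0} = IV.
C1: P1 ⊕ 0x36 = 0x80; E(K, 0x80) = 0x65.
C2: P2 ⊕ 0x65 = 0x03; E(K, 0x03) = 0x15.
C3: P3 ⊕ 0x15 = 0x5D; E(K, 0x5D) = 0xDE.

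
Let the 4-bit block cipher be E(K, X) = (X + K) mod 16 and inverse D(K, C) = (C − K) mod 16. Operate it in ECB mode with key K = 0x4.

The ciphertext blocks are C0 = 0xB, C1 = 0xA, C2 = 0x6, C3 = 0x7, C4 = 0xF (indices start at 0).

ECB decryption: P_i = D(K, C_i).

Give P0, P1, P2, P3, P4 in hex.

P0: D(K, 0xB) = 0x7.
P1: D(K, 0xA) = 0x6.
P2: D(K, 0x6) = 0x2.
P3: D(K, 0x7) = 0x3.
P4: D(K, 0xF) = 0xB.

P0 = 0x7, P1 = 0x6, P2 = 0x2, P3 = 0x3, P4 = 0xB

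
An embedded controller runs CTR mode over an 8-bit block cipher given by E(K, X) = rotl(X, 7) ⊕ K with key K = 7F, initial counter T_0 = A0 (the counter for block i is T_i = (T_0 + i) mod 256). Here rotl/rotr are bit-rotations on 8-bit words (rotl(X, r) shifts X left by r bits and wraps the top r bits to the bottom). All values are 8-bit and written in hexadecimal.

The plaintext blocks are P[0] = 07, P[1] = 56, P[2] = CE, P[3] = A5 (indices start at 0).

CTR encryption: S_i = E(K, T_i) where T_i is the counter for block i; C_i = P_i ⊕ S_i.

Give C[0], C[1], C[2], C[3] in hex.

C[0]: T = A0, S = E(K, T) = 2F; 07 ⊕ 2F = 28.
C[1]: T = A1, S = E(K, T) = AF; 56 ⊕ AF = F9.
C[2]: T = A2, S = E(K, T) = 2E; CE ⊕ 2E = E0.
C[3]: T = A3, S = E(K, T) = AE; A5 ⊕ AE = 0B.

C[0] = 28, C[1] = F9, C[2] = E0, C[3] = 0B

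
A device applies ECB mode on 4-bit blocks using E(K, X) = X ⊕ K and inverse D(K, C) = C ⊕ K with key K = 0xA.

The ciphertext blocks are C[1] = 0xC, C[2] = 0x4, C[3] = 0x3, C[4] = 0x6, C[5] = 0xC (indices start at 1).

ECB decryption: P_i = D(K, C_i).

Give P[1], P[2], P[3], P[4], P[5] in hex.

P[1] = 0x6, P[2] = 0xE, P[3] = 0x9, P[4] = 0xC, P[5] = 0x6

P[1]: D(K, 0xC) = 0x6.
P[2]: D(K, 0x4) = 0xE.
P[3]: D(K, 0x3) = 0x9.
P[4]: D(K, 0x6) = 0xC.
P[5]: D(K, 0xC) = 0x6.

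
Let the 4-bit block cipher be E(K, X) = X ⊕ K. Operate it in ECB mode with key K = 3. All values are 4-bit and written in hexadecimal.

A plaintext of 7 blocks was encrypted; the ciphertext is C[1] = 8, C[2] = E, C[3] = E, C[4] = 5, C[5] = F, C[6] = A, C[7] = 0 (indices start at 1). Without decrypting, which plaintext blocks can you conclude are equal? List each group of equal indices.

ECB encrypts each block independently with the same key, so equal ciphertext blocks imply equal plaintext blocks.
C[2] = C[3] = E, so P[2] = P[3].

P[2] = P[3]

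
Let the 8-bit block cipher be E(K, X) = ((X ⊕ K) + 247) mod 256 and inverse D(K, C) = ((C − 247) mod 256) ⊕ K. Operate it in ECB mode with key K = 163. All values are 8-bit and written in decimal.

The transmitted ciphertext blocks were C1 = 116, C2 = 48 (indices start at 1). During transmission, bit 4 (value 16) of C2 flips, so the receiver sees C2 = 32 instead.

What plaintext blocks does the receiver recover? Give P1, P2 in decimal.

ECB decryption: P_i = D(K, C_i).
Only C2 changed, to 32. In ECB, a change in C_i affects only P_i. Decrypting the received ciphertext:
P1: D(K, 116) = 222.
P2: D(K, 32) = 138.
Blocks that differ from the original plaintext: P2.

P1 = 222, P2 = 138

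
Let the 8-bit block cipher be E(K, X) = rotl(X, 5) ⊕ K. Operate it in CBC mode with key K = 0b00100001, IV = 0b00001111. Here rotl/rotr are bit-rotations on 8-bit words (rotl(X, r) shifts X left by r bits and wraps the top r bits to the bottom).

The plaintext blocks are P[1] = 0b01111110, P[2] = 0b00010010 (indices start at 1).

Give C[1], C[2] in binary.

C[1] = 0b00001111, C[2] = 0b10000010

CBC encryption: C_i = E(K, P_i ⊕ C_{i−1}), with C_{0} = IV.
C[1]: P[1] ⊕ 0b00001111 = 0b01110001; E(K, 0b01110001) = 0b00001111.
C[2]: P[2] ⊕ 0b00001111 = 0b00011101; E(K, 0b00011101) = 0b10000010.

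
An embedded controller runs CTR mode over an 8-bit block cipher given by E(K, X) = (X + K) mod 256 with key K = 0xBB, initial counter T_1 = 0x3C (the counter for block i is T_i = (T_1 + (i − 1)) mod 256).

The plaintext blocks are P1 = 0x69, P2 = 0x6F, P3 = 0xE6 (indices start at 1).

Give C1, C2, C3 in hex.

C1 = 0x9E, C2 = 0x97, C3 = 0x1F

CTR encryption: S_i = E(K, T_i) where T_i is the counter for block i; C_i = P_i ⊕ S_i.
C1: T = 0x3C, S = E(K, T) = 0xF7; 0x69 ⊕ 0xF7 = 0x9E.
C2: T = 0x3D, S = E(K, T) = 0xF8; 0x6F ⊕ 0xF8 = 0x97.
C3: T = 0x3E, S = E(K, T) = 0xF9; 0xE6 ⊕ 0xF9 = 0x1F.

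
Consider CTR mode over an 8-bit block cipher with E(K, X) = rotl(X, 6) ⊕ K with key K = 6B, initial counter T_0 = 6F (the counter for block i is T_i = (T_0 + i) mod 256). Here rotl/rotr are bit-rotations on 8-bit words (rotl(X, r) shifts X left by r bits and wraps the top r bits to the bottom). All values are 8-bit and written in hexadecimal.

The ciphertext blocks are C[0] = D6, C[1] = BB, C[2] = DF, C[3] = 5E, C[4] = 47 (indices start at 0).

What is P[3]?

P[3] = A9

CTR decryption: S_i = E(K, T_i) where T_i is the counter for block i; P_i = C_i ⊕ S_i.
P[3]: T = 72, S = E(K, T) = F7; 5E ⊕ F7 = A9.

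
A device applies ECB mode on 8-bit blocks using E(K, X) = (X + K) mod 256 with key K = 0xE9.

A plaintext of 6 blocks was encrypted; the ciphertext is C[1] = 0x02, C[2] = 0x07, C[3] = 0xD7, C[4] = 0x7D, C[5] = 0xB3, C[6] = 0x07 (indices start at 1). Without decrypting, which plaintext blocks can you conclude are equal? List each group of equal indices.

ECB encrypts each block independently with the same key, so equal ciphertext blocks imply equal plaintext blocks.
C[2] = C[6] = 0x07, so P[2] = P[6].

P[2] = P[6]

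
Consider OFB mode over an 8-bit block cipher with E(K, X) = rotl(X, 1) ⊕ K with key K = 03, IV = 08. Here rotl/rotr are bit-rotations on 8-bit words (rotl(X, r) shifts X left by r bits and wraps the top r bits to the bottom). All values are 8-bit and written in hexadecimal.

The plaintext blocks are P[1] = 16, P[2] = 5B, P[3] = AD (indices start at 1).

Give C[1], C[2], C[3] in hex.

OFB encryption: S_i = E(K, S_{i−1}) with S_{0} = IV; C_i = P_i ⊕ S_i.
C[1]: S = E(K, 08) = 13; 16 ⊕ 13 = 05.
C[2]: S = E(K, 13) = 25; 5B ⊕ 25 = 7E.
C[3]: S = E(K, 25) = 49; AD ⊕ 49 = E4.

C[1] = 05, C[2] = 7E, C[3] = E4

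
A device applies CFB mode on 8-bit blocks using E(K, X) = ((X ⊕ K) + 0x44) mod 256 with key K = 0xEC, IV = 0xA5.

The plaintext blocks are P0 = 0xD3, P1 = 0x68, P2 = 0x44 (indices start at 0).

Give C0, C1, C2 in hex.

C0 = 0x5E, C1 = 0x9E, C2 = 0xF2

CFB encryption: C_i = P_i ⊕ E(K, C_{i−1}), with C_{−1} = IV.
C0: E(K, 0xA5) = 0x8D; 0xD3 ⊕ 0x8D = 0x5E.
C1: E(K, 0x5E) = 0xF6; 0x68 ⊕ 0xF6 = 0x9E.
C2: E(K, 0x9E) = 0xB6; 0x44 ⊕ 0xB6 = 0xF2.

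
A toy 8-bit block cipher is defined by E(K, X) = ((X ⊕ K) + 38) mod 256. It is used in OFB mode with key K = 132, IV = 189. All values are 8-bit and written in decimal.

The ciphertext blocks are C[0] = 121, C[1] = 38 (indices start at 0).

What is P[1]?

P[1] = 39

OFB decryption: S_i = E(K, S_{i−1}) with S_{−1} = IV; P_i = C_i ⊕ S_i.
P[0]: S = E(K, 189) = 95; 121 ⊕ 95 = 38.
P[1]: S = E(K, 95) = 1; 38 ⊕ 1 = 39.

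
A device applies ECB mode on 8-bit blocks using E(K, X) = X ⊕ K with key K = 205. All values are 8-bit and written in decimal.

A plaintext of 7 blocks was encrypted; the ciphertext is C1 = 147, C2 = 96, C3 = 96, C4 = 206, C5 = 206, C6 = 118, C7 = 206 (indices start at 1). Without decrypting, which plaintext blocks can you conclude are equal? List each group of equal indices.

ECB encrypts each block independently with the same key, so equal ciphertext blocks imply equal plaintext blocks.
C2 = C3 = 96, so P2 = P3.
C4 = C5 = C7 = 206, so P4 = P5 = P7.

P2 = P3; P4 = P5 = P7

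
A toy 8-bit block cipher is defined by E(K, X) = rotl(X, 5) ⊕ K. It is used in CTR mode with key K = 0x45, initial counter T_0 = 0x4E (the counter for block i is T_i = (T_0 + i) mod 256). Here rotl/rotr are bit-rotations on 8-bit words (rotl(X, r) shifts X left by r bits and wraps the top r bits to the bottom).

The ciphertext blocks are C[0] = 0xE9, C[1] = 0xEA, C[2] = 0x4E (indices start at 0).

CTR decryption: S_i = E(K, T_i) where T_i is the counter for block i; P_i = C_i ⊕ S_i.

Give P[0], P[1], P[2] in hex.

P[0]: T = 0x4E, S = E(K, T) = 0x8C; 0xE9 ⊕ 0x8C = 0x65.
P[1]: T = 0x4F, S = E(K, T) = 0xAC; 0xEA ⊕ 0xAC = 0x46.
P[2]: T = 0x50, S = E(K, T) = 0x4F; 0x4E ⊕ 0x4F = 0x01.

P[0] = 0x65, P[1] = 0x46, P[2] = 0x01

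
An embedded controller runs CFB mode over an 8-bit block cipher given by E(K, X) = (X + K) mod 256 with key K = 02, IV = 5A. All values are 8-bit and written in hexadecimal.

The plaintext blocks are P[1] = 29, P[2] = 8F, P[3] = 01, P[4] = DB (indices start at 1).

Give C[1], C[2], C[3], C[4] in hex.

C[1] = 75, C[2] = F8, C[3] = FB, C[4] = 26

CFB encryption: C_i = P_i ⊕ E(K, C_{i−1}), with C_{0} = IV.
C[1]: E(K, 5A) = 5C; 29 ⊕ 5C = 75.
C[2]: E(K, 75) = 77; 8F ⊕ 77 = F8.
C[3]: E(K, F8) = FA; 01 ⊕ FA = FB.
C[4]: E(K, FB) = FD; DB ⊕ FD = 26.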